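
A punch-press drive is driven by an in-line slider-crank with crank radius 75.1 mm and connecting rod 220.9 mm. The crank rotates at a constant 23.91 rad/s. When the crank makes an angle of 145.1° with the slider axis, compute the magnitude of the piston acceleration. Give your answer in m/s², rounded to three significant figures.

29.7

ω = 23.91 rad/s
x(θ) = r cosθ + √(L² − r² sin²θ); with ω constant, a = ω²·d²x/dθ².
d²x/dθ² = −r cosθ − r²(cos2θ)/√u − r⁴ sin²2θ/(4u^{3/2}),  u = L² − r² sin²θ = 0.0469505 m².
Substituting r = 0.0751 m, L = 0.2209 m, θ = 145.1°: d²x/dθ² = +0.051917 m.
a = ω²·d²x/dθ² = (23.91)²·(+0.051917) = +29.68 m/s²;  |a| = 29.68 m/s².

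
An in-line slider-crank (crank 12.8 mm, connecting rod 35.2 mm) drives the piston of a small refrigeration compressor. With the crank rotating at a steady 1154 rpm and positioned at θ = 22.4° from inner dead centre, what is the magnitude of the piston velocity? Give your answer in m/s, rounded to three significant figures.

ω = 2π·1154/60 = 120.8 rad/s
For an in-line slider-crank, x = r cosθ + √(L² − r² sin²θ), so v = −rω sinθ·[1 + r cosθ/√(L² − r² sin²θ)].
With r = 0.0128 m, L = 0.0352 m, θ = 22.4°: √(L² − r² sin²θ) = 0.03486 m.
v = −0.0128·120.8·0.38107·[1 + 0.0128·0.92455/0.03486] = -0.78956 m/s.
|v| = 0.78956 m/s.

0.790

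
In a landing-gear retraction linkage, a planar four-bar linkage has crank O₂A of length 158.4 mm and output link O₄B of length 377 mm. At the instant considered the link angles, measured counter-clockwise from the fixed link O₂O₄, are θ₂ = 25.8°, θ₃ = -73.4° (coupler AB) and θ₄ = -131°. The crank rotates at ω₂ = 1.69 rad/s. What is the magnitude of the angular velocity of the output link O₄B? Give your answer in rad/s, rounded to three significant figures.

ω₂ = 1.69 rad/s
Differentiating the loop-closure r₂e^{iθ₂}+r₃e^{iθ₃}=r₁+r₄e^{iθ₄} gives r₂ω₂e^{iθ₂}+r₃ω₃e^{iθ₃}=r₄ω₄e^{iθ₄}.
Eliminating the other unknown: ω₄ = r₂ω₂ sin(θ₂−θ₃) / [r₄ sin(θ₄−θ₃)].
Numerator sine = +0.98714; denominator sine = -0.84433.
Result = 0.1584·1.69·(+0.98714) / (0.377·(-0.84433)) = -0.83017 rad/s; magnitude 0.83017 rad/s.

0.830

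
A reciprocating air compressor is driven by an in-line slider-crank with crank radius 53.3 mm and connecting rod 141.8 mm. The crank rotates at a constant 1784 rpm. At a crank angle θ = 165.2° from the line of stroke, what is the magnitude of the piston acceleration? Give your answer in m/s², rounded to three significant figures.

1180

ω = 2π·1784/60 = 186.8 rad/s
x(θ) = r cosθ + √(L² − r² sin²θ); with ω constant, a = ω²·d²x/dθ².
d²x/dθ² = −r cosθ − r²(cos2θ)/√u − r⁴ sin²2θ/(4u^{3/2}),  u = L² − r² sin²θ = 0.0199219 m².
Substituting r = 0.0533 m, L = 0.1418 m, θ = 165.2°: d²x/dθ² = +0.033856 m.
a = ω²·d²x/dθ² = (186.8)²·(+0.033856) = +1181.6 m/s²;  |a| = 1181.6 m/s².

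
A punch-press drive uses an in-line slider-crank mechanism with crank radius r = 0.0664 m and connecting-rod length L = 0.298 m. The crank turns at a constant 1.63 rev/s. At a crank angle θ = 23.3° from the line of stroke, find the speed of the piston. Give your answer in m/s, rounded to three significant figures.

0.324

ω = 2π·1.63 = 10.24 rad/s
For an in-line slider-crank, x = r cosθ + √(L² − r² sin²θ), so v = −rω sinθ·[1 + r cosθ/√(L² − r² sin²θ)].
With r = 0.0664 m, L = 0.298 m, θ = 23.3°: √(L² − r² sin²θ) = 0.29684 m.
v = −0.0664·10.24·0.39555·[1 + 0.0664·0.91845/0.29684] = -0.32425 m/s.
|v| = 0.32425 m/s.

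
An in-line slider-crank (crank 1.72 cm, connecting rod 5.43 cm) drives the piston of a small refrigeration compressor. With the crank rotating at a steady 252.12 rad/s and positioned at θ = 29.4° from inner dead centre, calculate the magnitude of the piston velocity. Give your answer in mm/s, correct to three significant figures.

2720

ω = 252.1 rad/s
For an in-line slider-crank, x = r cosθ + √(L² − r² sin²θ), so v = −rω sinθ·[1 + r cosθ/√(L² − r² sin²θ)].
With r = 0.0172 m, L = 0.0543 m, θ = 29.4°: √(L² − r² sin²θ) = 0.05364 m.
v = −0.0172·252.1·0.49090·[1 + 0.0172·0.87121/0.05364] = -2.7235 m/s.
|v| = 2.7235 m/s = 2723.5 mm/s.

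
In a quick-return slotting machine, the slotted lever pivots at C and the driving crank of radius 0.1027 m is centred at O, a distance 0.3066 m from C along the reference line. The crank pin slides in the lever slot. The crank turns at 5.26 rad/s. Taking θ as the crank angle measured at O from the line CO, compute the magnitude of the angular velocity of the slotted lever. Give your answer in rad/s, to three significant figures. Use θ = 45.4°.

ω = 5.26 rad/s
Crank pin A relative to C: A = (d + r cosθ, r sinθ); lever angle φ = atan2(r sinθ, d + r cosθ).
Differentiating tanφ: φ̇ = rω(d cosθ + r)/(d² + r² + 2dr cosθ).
d² + r² + 2dr cosθ = |CA|² = 0.148769 m²;  d cosθ + r = +0.31798 m.
|ω_lever| = |0.1027·5.26·+0.31798| / 0.148769 = 1.1546 rad/s.

1.15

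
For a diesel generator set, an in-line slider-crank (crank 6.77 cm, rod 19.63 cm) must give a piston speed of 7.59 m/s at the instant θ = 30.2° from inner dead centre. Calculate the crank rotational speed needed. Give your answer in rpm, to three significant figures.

For an in-line slider-crank, |v_piston| = rω|sinθ|·[1 + r cosθ/√(L² − r² sin²θ)].
With r = 0.0677 m, L = 0.1963 m, θ = 30.2°: the bracketed kinematic factor |dx/dθ| = 0.044361 m.
ω = v/|dx/dθ| = 7.59/0.044361 = 171.09 rad/s.
N = 60ω/(2π) = 1633.8 rpm.

1630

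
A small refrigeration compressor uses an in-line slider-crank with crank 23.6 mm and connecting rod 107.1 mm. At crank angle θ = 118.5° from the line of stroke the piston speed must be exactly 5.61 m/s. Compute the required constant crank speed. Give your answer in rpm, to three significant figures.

For an in-line slider-crank, |v_piston| = rω|sinθ|·[1 + r cosθ/√(L² − r² sin²θ)].
With r = 0.0236 m, L = 0.1071 m, θ = 118.5°: the bracketed kinematic factor |dx/dθ| = 0.018517 m.
ω = v/|dx/dθ| = 5.61/0.018517 = 302.96 rad/s.
N = 60ω/(2π) = 2893.1 rpm.

2890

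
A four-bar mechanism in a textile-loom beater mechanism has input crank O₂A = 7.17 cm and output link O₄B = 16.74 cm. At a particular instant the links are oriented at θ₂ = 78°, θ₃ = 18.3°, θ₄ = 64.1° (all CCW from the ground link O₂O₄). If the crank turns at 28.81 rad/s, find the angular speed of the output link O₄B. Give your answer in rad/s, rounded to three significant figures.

14.9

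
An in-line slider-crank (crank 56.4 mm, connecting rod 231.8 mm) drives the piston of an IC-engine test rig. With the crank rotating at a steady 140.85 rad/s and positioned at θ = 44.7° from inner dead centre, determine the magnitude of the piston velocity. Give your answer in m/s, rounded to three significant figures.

6.57

ω = 140.8 rad/s
For an in-line slider-crank, x = r cosθ + √(L² − r² sin²θ), so v = −rω sinθ·[1 + r cosθ/√(L² − r² sin²θ)].
With r = 0.0564 m, L = 0.2318 m, θ = 44.7°: √(L² − r² sin²θ) = 0.22838 m.
v = −0.0564·140.8·0.70339·[1 + 0.0564·0.71080/0.22838] = -6.5686 m/s.
|v| = 6.5686 m/s.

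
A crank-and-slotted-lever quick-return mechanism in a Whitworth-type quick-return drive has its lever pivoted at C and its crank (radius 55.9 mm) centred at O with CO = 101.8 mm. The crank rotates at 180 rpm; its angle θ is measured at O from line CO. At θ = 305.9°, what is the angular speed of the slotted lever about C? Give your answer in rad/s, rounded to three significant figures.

6.04

ω = 18.85 rad/s (from 180 rpm).
Crank pin A relative to C: A = (d + r cosθ, r sinθ); lever angle φ = atan2(r sinθ, d + r cosθ).
Differentiating tanφ: φ̇ = rω(d cosθ + r)/(d² + r² + 2dr cosθ).
d² + r² + 2dr cosθ = |CA|² = 0.0201617 m²;  d cosθ + r = +0.11559 m.
|ω_lever| = |0.0559·18.85·+0.11559| / 0.0201617 = 6.0411 rad/s.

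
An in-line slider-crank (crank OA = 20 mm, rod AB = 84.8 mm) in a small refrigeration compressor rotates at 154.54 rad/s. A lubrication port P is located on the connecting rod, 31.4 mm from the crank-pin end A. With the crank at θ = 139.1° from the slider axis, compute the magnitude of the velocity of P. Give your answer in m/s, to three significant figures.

2.39

ω = 154.5 rad/s.  Crank-pin speed |V_A| = rω = 3.0908 m/s, perpendicular to OA.
Rod angle: sinφ = −(r/L) sinθ ⇒ φ = -8.883°; ω_rod = −rω cosθ/√(L²−r²sin²θ) = +27.884 rad/s.
V_P = V_A + ω_rod × AP, with AP = 0.0314 m along the rod.
Components: V_Px = −rω sinθ − a·ω_rod·sinφ = -1.8885 m/s;  V_Py = rω cosθ + a·ω_rod·cosφ = -1.4711 m/s.
|V_P| = √(V_Px² + V_Py²) = 2.3939 m/s.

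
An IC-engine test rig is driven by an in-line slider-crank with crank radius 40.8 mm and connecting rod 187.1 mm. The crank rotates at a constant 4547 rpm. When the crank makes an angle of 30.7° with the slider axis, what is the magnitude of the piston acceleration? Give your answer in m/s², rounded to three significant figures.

ω = 2π·4547/60 = 476.2 rad/s
x(θ) = r cosθ + √(L² − r² sin²θ); with ω constant, a = ω²·d²x/dθ².
d²x/dθ² = −r cosθ − r²(cos2θ)/√u − r⁴ sin²2θ/(4u^{3/2}),  u = L² − r² sin²θ = 0.0345725 m².
Substituting r = 0.0408 m, L = 0.1871 m, θ = 30.7°: d²x/dθ² = -0.039451 m.
a = ω²·d²x/dθ² = (476.2)²·(-0.039451) = -8944.6 m/s²;  |a| = 8944.6 m/s².

8940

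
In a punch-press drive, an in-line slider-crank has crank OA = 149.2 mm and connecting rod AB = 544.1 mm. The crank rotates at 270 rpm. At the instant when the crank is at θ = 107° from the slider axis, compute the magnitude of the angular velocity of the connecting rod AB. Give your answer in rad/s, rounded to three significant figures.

2.35

ω = 28.27 rad/s (converted from 270 rpm).
The rod makes angle φ with the slider axis where L sinφ = r sinθ; differentiating, L cosφ·φ̇ = r ω cosθ.
L cosφ = √(L² − r² sin²θ) = 0.52506 m.
|ω_rod| = r ω |cosθ| / √(L² − r² sin²θ) = 0.1492·28.27·0.29237/0.52506 = 2.349 rad/s.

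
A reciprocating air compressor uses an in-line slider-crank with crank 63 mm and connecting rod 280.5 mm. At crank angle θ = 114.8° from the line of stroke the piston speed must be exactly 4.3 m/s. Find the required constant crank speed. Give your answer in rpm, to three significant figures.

794

For an in-line slider-crank, |v_piston| = rω|sinθ|·[1 + r cosθ/√(L² − r² sin²θ)].
With r = 0.063 m, L = 0.2805 m, θ = 114.8°: the bracketed kinematic factor |dx/dθ| = 0.051687 m.
ω = v/|dx/dθ| = 4.3/0.051687 = 83.194 rad/s.
N = 60ω/(2π) = 794.44 rpm.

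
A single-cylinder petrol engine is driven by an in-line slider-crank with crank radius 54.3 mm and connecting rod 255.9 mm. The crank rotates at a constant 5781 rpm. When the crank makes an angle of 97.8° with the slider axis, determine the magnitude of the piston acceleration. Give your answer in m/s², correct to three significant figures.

ω = 2π·5781/60 = 605.4 rad/s
x(θ) = r cosθ + √(L² − r² sin²θ); with ω constant, a = ω²·d²x/dθ².
d²x/dθ² = −r cosθ − r²(cos2θ)/√u − r⁴ sin²2θ/(4u^{3/2}),  u = L² − r² sin²θ = 0.0625906 m².
Substituting r = 0.0543 m, L = 0.2559 m, θ = 97.8°: d²x/dθ² = +0.018711 m.
a = ω²·d²x/dθ² = (605.4)²·(+0.018711) = +6857.3 m/s²;  |a| = 6857.3 m/s².

6860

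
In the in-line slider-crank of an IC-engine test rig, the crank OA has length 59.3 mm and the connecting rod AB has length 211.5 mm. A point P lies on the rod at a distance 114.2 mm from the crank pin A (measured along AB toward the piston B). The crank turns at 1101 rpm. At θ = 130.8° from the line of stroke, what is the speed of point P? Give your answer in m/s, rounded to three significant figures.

ω = 115.3 rad/s.  Crank-pin speed |V_A| = rω = 6.8371 m/s, perpendicular to OA.
Rod angle: sinφ = −(r/L) sinθ ⇒ φ = -12.254°; ω_rod = −rω cosθ/√(L²−r²sin²θ) = +21.615 rad/s.
V_P = V_A + ω_rod × AP, with AP = 0.1142 m along the rod.
Components: V_Px = −rω sinθ − a·ω_rod·sinφ = -4.6517 m/s;  V_Py = rω cosθ + a·ω_rod·cosφ = -2.0553 m/s.
|V_P| = √(V_Px² + V_Py²) = 5.0855 m/s.

5.09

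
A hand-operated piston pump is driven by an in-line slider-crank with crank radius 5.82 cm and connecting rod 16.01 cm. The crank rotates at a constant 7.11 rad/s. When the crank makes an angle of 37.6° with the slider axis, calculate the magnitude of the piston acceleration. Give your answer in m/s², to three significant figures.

2.65

ω = 7.11 rad/s
x(θ) = r cosθ + √(L² − r² sin²θ); with ω constant, a = ω²·d²x/dθ².
d²x/dθ² = −r cosθ − r²(cos2θ)/√u − r⁴ sin²2θ/(4u^{3/2}),  u = L² − r² sin²θ = 0.024371 m².
Substituting r = 0.0582 m, L = 0.1601 m, θ = 37.6°: d²x/dθ² = -0.052359 m.
a = ω²·d²x/dθ² = (7.11)²·(-0.052359) = -2.6468 m/s²;  |a| = 2.6468 m/s².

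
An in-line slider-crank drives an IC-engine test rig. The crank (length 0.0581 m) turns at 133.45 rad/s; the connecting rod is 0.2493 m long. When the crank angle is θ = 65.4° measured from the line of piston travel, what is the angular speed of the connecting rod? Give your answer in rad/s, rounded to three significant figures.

13.2

ω = 133.4 rad/s
The rod makes angle φ with the slider axis where L sinφ = r sinθ; differentiating, L cosφ·φ̇ = r ω cosθ.
L cosφ = √(L² − r² sin²θ) = 0.24364 m.
|ω_rod| = r ω |cosθ| / √(L² − r² sin²θ) = 0.0581·133.4·0.41628/0.24364 = 13.248 rad/s.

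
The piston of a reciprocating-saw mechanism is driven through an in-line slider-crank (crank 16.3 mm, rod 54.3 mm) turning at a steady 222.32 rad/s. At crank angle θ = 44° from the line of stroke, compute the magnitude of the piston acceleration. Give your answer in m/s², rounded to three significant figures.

594

ω = 222.3 rad/s
x(θ) = r cosθ + √(L² − r² sin²θ); with ω constant, a = ω²·d²x/dθ².
d²x/dθ² = −r cosθ − r²(cos2θ)/√u − r⁴ sin²2θ/(4u^{3/2}),  u = L² − r² sin²θ = 0.00282028 m².
Substituting r = 0.0163 m, L = 0.0543 m, θ = 44°: d²x/dθ² = -0.012018 m.
a = ω²·d²x/dθ² = (222.3)²·(-0.012018) = -593.98 m/s²;  |a| = 593.98 m/s².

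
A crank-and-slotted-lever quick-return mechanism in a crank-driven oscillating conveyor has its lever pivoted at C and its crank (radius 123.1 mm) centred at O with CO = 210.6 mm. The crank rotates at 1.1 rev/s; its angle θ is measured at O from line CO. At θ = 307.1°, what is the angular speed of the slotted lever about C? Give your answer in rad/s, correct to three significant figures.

2.34

ω = 6.912 rad/s (from 1.1 rev/s).
Crank pin A relative to C: A = (d + r cosθ, r sinθ); lever angle φ = atan2(r sinθ, d + r cosθ).
Differentiating tanφ: φ̇ = rω(d cosθ + r)/(d² + r² + 2dr cosθ).
d² + r² + 2dr cosθ = |CA|² = 0.0907821 m²;  d cosθ + r = +0.25014 m.
|ω_lever| = |0.1231·6.912·+0.25014| / 0.0907821 = 2.3443 rad/s.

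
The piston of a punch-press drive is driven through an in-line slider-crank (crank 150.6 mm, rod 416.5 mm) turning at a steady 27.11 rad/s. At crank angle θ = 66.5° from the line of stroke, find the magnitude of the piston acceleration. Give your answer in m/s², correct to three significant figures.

16.0

ω = 27.11 rad/s
x(θ) = r cosθ + √(L² − r² sin²θ); with ω constant, a = ω²·d²x/dθ².
d²x/dθ² = −r cosθ − r²(cos2θ)/√u − r⁴ sin²2θ/(4u^{3/2}),  u = L² − r² sin²θ = 0.154398 m².
Substituting r = 0.1506 m, L = 0.4165 m, θ = 66.5°: d²x/dθ² = -0.02182 m.
a = ω²·d²x/dθ² = (27.11)²·(-0.02182) = -16.037 m/s²;  |a| = 16.037 m/s².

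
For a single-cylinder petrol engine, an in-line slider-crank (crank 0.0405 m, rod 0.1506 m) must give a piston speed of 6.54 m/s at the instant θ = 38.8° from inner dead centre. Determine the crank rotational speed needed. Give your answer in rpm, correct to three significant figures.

For an in-line slider-crank, |v_piston| = rω|sinθ|·[1 + r cosθ/√(L² − r² sin²θ)].
With r = 0.0405 m, L = 0.1506 m, θ = 38.8°: the bracketed kinematic factor |dx/dθ| = 0.030773 m.
ω = v/|dx/dθ| = 6.54/0.030773 = 212.52 rad/s.
N = 60ω/(2π) = 2029.4 rpm.

2030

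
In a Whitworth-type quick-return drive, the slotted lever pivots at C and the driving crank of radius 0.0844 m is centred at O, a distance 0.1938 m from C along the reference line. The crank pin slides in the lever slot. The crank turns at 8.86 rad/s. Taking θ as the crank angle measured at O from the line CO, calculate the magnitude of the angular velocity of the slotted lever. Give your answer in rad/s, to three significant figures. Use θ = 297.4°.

ω = 8.86 rad/s
Crank pin A relative to C: A = (d + r cosθ, r sinθ); lever angle φ = atan2(r sinθ, d + r cosθ).
Differentiating tanφ: φ̇ = rω(d cosθ + r)/(d² + r² + 2dr cosθ).
d² + r² + 2dr cosθ = |CA|² = 0.0597365 m²;  d cosθ + r = +0.17359 m.
|ω_lever| = |0.0844·8.86·+0.17359| / 0.0597365 = 2.173 rad/s.

2.17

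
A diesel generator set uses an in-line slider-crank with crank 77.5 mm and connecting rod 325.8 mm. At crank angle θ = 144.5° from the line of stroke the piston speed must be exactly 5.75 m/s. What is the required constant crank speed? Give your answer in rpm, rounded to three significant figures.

For an in-line slider-crank, |v_piston| = rω|sinθ|·[1 + r cosθ/√(L² − r² sin²θ)].
With r = 0.0775 m, L = 0.3258 m, θ = 144.5°: the bracketed kinematic factor |dx/dθ| = 0.036205 m.
ω = v/|dx/dθ| = 5.75/0.036205 = 158.82 rad/s.
N = 60ω/(2π) = 1516.6 rpm.

1520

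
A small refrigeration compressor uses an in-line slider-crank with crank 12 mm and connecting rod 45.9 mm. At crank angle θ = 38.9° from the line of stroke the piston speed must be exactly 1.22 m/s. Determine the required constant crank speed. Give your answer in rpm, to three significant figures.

1280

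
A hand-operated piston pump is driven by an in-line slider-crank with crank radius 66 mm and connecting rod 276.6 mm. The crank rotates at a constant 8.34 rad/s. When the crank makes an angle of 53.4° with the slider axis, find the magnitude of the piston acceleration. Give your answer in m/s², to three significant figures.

2.43

ω = 8.34 rad/s
x(θ) = r cosθ + √(L² − r² sin²θ); with ω constant, a = ω²·d²x/dθ².
d²x/dθ² = −r cosθ − r²(cos2θ)/√u − r⁴ sin²2θ/(4u^{3/2}),  u = L² − r² sin²θ = 0.0737 m².
Substituting r = 0.066 m, L = 0.2766 m, θ = 53.4°: d²x/dθ² = -0.03493 m.
a = ω²·d²x/dθ² = (8.34)²·(-0.03493) = -2.4296 m/s²;  |a| = 2.4296 m/s².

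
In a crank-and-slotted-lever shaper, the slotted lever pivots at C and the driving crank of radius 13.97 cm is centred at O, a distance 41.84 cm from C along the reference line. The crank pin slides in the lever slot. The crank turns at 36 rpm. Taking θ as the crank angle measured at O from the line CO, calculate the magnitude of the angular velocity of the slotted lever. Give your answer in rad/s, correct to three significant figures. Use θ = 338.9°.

0.919

ω = 3.77 rad/s (from 36 rpm).
Crank pin A relative to C: A = (d + r cosθ, r sinθ); lever angle φ = atan2(r sinθ, d + r cosθ).
Differentiating tanφ: φ̇ = rω(d cosθ + r)/(d² + r² + 2dr cosθ).
d² + r² + 2dr cosθ = |CA|² = 0.303638 m²;  d cosθ + r = +0.53005 m.
|ω_lever| = |0.1397·3.77·+0.53005| / 0.303638 = 0.91936 rad/s.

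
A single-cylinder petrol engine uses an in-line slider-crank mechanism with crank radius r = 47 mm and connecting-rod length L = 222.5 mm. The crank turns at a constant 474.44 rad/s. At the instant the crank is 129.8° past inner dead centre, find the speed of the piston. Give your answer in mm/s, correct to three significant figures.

14800

ω = 474.4 rad/s
For an in-line slider-crank, x = r cosθ + √(L² − r² sin²θ), so v = −rω sinθ·[1 + r cosθ/√(L² − r² sin²θ)].
With r = 0.047 m, L = 0.2225 m, θ = 129.8°: √(L² − r² sin²θ) = 0.21955 m.
v = −0.047·474.4·0.76828·[1 + 0.047·-0.64011/0.21955] = -14.784 m/s.
|v| = 14.784 m/s = 14784 mm/s.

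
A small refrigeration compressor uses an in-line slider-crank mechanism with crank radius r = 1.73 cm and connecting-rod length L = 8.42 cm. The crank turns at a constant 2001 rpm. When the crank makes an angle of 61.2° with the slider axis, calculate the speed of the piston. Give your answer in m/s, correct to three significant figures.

ω = 2π·2001/60 = 209.5 rad/s
For an in-line slider-crank, x = r cosθ + √(L² − r² sin²θ), so v = −rω sinθ·[1 + r cosθ/√(L² − r² sin²θ)].
With r = 0.0173 m, L = 0.0842 m, θ = 61.2°: √(L² − r² sin²θ) = 0.082824 m.
v = −0.0173·209.5·0.87631·[1 + 0.0173·0.48175/0.082824] = -3.4964 m/s.
|v| = 3.4964 m/s.

3.50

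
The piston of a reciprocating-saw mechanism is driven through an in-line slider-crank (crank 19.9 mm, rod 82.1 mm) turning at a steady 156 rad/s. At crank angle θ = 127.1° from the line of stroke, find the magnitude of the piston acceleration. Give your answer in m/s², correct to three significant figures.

323

ω = 156 rad/s
x(θ) = r cosθ + √(L² − r² sin²θ); with ω constant, a = ω²·d²x/dθ².
d²x/dθ² = −r cosθ − r²(cos2θ)/√u − r⁴ sin²2θ/(4u^{3/2}),  u = L² − r² sin²θ = 0.00648849 m².
Substituting r = 0.0199 m, L = 0.0821 m, θ = 127.1°: d²x/dθ² = +0.013273 m.
a = ω²·d²x/dθ² = (156)²·(+0.013273) = +323.01 m/s²;  |a| = 323.01 m/s².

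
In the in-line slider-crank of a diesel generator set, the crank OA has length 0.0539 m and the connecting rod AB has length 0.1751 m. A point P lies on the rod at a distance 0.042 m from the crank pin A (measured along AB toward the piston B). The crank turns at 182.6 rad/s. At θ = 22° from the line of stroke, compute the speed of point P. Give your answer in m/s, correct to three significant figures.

7.98

ω = 182.6 rad/s.  Crank-pin speed |V_A| = rω = 9.8421 m/s, perpendicular to OA.
Rod angle: sinφ = −(r/L) sinθ ⇒ φ = -6.622°; ω_rod = −rω cosθ/√(L²−r²sin²θ) = -52.466 rad/s.
V_P = V_A + ω_rod × AP, with AP = 0.042 m along the rod.
Components: V_Px = −rω sinθ − a·ω_rod·sinφ = -3.941 m/s;  V_Py = rω cosθ + a·ω_rod·cosφ = +6.9366 m/s.
|V_P| = √(V_Px² + V_Py²) = 7.978 m/s.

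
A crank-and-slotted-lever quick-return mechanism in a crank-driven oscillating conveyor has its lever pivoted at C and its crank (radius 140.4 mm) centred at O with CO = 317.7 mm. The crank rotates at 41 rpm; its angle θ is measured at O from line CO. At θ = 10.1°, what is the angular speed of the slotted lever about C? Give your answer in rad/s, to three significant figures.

1.31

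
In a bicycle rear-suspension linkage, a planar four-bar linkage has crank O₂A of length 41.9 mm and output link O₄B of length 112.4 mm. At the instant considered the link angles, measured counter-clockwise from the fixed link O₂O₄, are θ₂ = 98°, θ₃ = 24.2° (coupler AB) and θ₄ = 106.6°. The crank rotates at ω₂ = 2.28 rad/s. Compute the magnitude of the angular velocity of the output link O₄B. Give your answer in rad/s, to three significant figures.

ω₂ = 2.28 rad/s
Differentiating the loop-closure r₂e^{iθ₂}+r₃e^{iθ₃}=r₁+r₄e^{iθ₄} gives r₂ω₂e^{iθ₂}+r₃ω₃e^{iθ₃}=r₄ω₄e^{iθ₄}.
Eliminating the other unknown: ω₄ = r₂ω₂ sin(θ₂−θ₃) / [r₄ sin(θ₄−θ₃)].
Numerator sine = +0.96029; denominator sine = +0.99122.
Result = 0.0419·2.28·(+0.96029) / (0.1124·(+0.99122)) = +0.82341 rad/s; magnitude 0.82341 rad/s.

0.823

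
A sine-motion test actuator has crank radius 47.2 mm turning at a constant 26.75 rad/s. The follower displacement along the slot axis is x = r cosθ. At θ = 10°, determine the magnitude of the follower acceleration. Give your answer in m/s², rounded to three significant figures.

ω = 26.75 rad/s
x = r cosθ ⇒ ẍ = −rω² cosθ (ω constant).
|a| = rω²|cosθ| = 0.0472·(26.75)²·|cos 10°| = 33.261 m/s².

33.3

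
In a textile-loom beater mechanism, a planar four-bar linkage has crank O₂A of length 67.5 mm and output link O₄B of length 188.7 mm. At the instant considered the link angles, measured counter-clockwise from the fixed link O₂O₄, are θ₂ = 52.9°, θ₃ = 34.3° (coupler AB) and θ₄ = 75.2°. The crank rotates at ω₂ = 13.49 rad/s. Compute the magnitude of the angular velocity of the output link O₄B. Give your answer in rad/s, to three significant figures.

ω₂ = 13.49 rad/s
Differentiating the loop-closure r₂e^{iθ₂}+r₃e^{iθ₃}=r₁+r₄e^{iθ₄} gives r₂ω₂e^{iθ₂}+r₃ω₃e^{iθ₃}=r₄ω₄e^{iθ₄}.
Eliminating the other unknown: ω₄ = r₂ω₂ sin(θ₂−θ₃) / [r₄ sin(θ₄−θ₃)].
Numerator sine = +0.31896; denominator sine = +0.65474.
Result = 0.0675·13.49·(+0.31896) / (0.1887·(+0.65474)) = +2.3508 rad/s; magnitude 2.3508 rad/s.

2.35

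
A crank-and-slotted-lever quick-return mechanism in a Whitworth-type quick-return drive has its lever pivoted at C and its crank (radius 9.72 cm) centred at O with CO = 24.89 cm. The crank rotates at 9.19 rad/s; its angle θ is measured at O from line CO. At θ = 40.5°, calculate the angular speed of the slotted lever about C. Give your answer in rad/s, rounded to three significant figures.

2.37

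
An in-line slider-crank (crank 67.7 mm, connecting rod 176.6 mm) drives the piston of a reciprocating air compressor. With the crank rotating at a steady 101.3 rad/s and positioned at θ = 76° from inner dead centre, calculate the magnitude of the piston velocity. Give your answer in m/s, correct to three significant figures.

7.32

ω = 101.3 rad/s
For an in-line slider-crank, x = r cosθ + √(L² − r² sin²θ), so v = −rω sinθ·[1 + r cosθ/√(L² − r² sin²θ)].
With r = 0.0677 m, L = 0.1766 m, θ = 76°: √(L² − r² sin²θ) = 0.16393 m.
v = −0.0677·101.3·0.97030·[1 + 0.0677·0.24192/0.16393] = -7.3191 m/s.
|v| = 7.3191 m/s.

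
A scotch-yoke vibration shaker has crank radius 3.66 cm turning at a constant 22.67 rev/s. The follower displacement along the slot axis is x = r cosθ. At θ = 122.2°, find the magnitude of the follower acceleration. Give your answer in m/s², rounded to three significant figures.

396

ω = 142.4 rad/s (from 22.67 rev/s).
x = r cosθ ⇒ ẍ = −rω² cosθ (ω constant).
|a| = rω²|cosθ| = 0.0366·(142.4)²·|cos 122.2°| = 395.7 m/s².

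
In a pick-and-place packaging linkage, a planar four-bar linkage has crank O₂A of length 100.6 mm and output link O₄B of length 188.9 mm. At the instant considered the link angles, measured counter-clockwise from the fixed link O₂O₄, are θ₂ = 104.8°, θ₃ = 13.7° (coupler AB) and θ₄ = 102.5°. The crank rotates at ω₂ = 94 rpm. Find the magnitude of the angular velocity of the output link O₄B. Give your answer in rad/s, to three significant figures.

5.24

ω₂ = 9.844 rad/s (from 94 rpm).
Differentiating the loop-closure r₂e^{iθ₂}+r₃e^{iθ₃}=r₁+r₄e^{iθ₄} gives r₂ω₂e^{iθ₂}+r₃ω₃e^{iθ₃}=r₄ω₄e^{iθ₄}.
Eliminating the other unknown: ω₄ = r₂ω₂ sin(θ₂−θ₃) / [r₄ sin(θ₄−θ₃)].
Numerator sine = +0.99982; denominator sine = +0.99978.
Result = 0.1006·9.844·(+0.99982) / (0.1889·(+0.99978)) = +5.2425 rad/s; magnitude 5.2425 rad/s.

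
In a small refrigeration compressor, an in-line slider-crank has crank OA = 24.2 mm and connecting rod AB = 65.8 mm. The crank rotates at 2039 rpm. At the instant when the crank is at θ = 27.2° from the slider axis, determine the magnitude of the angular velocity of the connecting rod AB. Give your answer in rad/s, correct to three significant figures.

70.9

ω = 213.5 rad/s (converted from 2039 rpm).
The rod makes angle φ with the slider axis where L sinφ = r sinθ; differentiating, L cosφ·φ̇ = r ω cosθ.
L cosφ = √(L² − r² sin²θ) = 0.064864 m.
|ω_rod| = r ω |cosθ| / √(L² − r² sin²θ) = 0.0242·213.5·0.88942/0.064864 = 70.854 rad/s.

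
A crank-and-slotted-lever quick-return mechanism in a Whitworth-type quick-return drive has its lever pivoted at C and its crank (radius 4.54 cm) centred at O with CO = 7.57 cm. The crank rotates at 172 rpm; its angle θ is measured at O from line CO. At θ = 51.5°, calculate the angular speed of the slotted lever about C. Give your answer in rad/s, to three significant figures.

6.27

ω = 18.01 rad/s (from 172 rpm).
Crank pin A relative to C: A = (d + r cosθ, r sinθ); lever angle φ = atan2(r sinθ, d + r cosθ).
Differentiating tanφ: φ̇ = rω(d cosθ + r)/(d² + r² + 2dr cosθ).
d² + r² + 2dr cosθ = |CA|² = 0.0120705 m²;  d cosθ + r = +0.092524 m.
|ω_lever| = |0.0454·18.01·+0.092524| / 0.0120705 = 6.2682 rad/s.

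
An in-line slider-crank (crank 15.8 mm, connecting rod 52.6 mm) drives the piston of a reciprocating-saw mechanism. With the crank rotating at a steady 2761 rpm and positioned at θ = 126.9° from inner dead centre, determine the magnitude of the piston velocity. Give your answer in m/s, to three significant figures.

2.97

ω = 2π·2761/60 = 289.1 rad/s
For an in-line slider-crank, x = r cosθ + √(L² − r² sin²θ), so v = −rω sinθ·[1 + r cosθ/√(L² − r² sin²θ)].
With r = 0.0158 m, L = 0.0526 m, θ = 126.9°: √(L² − r² sin²θ) = 0.05106 m.
v = −0.0158·289.1·0.79968·[1 + 0.0158·-0.60042/0.05106] = -2.9744 m/s.
|v| = 2.9744 m/s.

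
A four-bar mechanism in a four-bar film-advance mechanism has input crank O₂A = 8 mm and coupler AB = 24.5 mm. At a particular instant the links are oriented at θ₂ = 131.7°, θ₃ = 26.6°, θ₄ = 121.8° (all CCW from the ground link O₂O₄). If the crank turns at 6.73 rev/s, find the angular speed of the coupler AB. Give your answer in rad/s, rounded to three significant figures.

2.38

ω₂ = 42.29 rad/s (from 6.73 rev/s).
Differentiating the loop-closure r₂e^{iθ₂}+r₃e^{iθ₃}=r₁+r₄e^{iθ₄} gives r₂ω₂e^{iθ₂}+r₃ω₃e^{iθ₃}=r₄ω₄e^{iθ₄}.
Eliminating the other unknown: ω₃ = r₂ω₂ sin(θ₄−θ₂) / [r₃ sin(θ₃−θ₄)].
Numerator sine = -0.17193; denominator sine = -0.99588.
Result = 0.008·42.29·(-0.17193) / (0.0245·(-0.99588)) = +2.3837 rad/s; magnitude 2.3837 rad/s.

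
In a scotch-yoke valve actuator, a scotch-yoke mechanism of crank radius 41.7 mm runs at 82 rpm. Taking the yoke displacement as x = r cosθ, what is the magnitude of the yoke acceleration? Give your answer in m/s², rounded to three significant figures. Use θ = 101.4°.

0.608

ω = 8.587 rad/s (from 82 rpm).
x = r cosθ ⇒ ẍ = −rω² cosθ (ω constant).
|a| = rω²|cosθ| = 0.0417·(8.587)²·|cos 101.4°| = 0.60776 m/s².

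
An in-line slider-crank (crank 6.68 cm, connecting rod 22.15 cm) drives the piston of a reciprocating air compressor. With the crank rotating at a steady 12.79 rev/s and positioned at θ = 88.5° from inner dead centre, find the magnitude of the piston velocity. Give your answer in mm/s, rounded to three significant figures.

5410

ω = 2π·12.8 = 80.36 rad/s
For an in-line slider-crank, x = r cosθ + √(L² − r² sin²θ), so v = −rω sinθ·[1 + r cosθ/√(L² − r² sin²θ)].
With r = 0.0668 m, L = 0.2215 m, θ = 88.5°: √(L² − r² sin²θ) = 0.21119 m.
v = −0.0668·80.36·0.99966·[1 + 0.0668·0.02618/0.21119] = -5.4108 m/s.
|v| = 5.4108 m/s = 5410.8 mm/s.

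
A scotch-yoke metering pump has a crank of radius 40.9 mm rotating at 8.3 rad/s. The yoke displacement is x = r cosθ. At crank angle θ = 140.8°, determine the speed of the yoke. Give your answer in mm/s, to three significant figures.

215

ω = 8.3 rad/s
x = r cosθ ⇒ ẋ = −rω sinθ.
|v| = rω|sinθ| = 0.0409·8.3·|sin 140.8°| = 0.21455 m/s = 214.55 mm/s.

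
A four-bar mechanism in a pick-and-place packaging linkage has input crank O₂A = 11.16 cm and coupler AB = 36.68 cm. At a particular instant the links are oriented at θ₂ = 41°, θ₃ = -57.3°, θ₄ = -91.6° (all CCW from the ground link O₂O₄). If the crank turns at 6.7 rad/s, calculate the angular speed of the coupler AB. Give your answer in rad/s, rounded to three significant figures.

ω₂ = 6.7 rad/s
Differentiating the loop-closure r₂e^{iθ₂}+r₃e^{iθ₃}=r₁+r₄e^{iθ₄} gives r₂ω₂e^{iθ₂}+r₃ω₃e^{iθ₃}=r₄ω₄e^{iθ₄}.
Eliminating the other unknown: ω₃ = r₂ω₂ sin(θ₄−θ₂) / [r₃ sin(θ₃−θ₄)].
Numerator sine = -0.73610; denominator sine = +0.56353.
Result = 0.1116·6.7·(-0.73610) / (0.3668·(+0.56353)) = -2.6628 rad/s; magnitude 2.6628 rad/s.

2.66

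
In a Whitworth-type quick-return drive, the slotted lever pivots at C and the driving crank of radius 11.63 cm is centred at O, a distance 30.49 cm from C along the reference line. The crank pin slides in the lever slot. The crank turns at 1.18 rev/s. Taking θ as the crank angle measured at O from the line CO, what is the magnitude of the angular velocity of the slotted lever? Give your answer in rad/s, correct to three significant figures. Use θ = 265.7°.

0.796

ω = 7.414 rad/s (from 1.18 rev/s).
Crank pin A relative to C: A = (d + r cosθ, r sinθ); lever angle φ = atan2(r sinθ, d + r cosθ).
Differentiating tanφ: φ̇ = rω(d cosθ + r)/(d² + r² + 2dr cosθ).
d² + r² + 2dr cosθ = |CA|² = 0.101172 m²;  d cosθ + r = +0.093439 m.
|ω_lever| = |0.1163·7.414·+0.093439| / 0.101172 = 0.79636 rad/s.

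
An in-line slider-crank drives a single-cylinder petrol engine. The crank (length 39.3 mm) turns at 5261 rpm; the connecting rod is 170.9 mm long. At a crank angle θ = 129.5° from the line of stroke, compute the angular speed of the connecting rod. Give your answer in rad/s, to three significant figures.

81.9

ω = 550.9 rad/s (converted from 5261 rpm).
The rod makes angle φ with the slider axis where L sinφ = r sinθ; differentiating, L cosφ·φ̇ = r ω cosθ.
L cosφ = √(L² − r² sin²θ) = 0.16819 m.
|ω_rod| = r ω |cosθ| / √(L² − r² sin²θ) = 0.0393·550.9·0.63608/0.16819 = 81.885 rad/s.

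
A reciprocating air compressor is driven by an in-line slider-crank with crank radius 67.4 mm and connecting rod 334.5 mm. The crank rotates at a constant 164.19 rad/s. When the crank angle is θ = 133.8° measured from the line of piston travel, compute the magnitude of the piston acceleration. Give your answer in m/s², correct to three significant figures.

ω = 164.2 rad/s
x(θ) = r cosθ + √(L² − r² sin²θ); with ω constant, a = ω²·d²x/dθ².
d²x/dθ² = −r cosθ − r²(cos2θ)/√u − r⁴ sin²2θ/(4u^{3/2}),  u = L² − r² sin²θ = 0.109524 m².
Substituting r = 0.0674 m, L = 0.3345 m, θ = 133.8°: d²x/dθ² = +0.047083 m.
a = ω²·d²x/dθ² = (164.2)²·(+0.047083) = +1269.3 m/s²;  |a| = 1269.3 m/s².

1270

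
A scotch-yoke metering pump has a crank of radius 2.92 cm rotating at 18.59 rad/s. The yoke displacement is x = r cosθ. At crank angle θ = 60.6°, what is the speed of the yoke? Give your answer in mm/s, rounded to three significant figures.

ω = 18.59 rad/s
x = r cosθ ⇒ ẋ = −rω sinθ.
|v| = rω|sinθ| = 0.0292·18.59·|sin 60.6°| = 0.47292 m/s = 472.92 mm/s.

473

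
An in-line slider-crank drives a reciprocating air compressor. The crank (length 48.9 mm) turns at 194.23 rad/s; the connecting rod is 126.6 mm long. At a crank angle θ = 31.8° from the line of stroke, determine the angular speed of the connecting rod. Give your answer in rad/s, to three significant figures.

65.1

ω = 194.2 rad/s
The rod makes angle φ with the slider axis where L sinφ = r sinθ; differentiating, L cosφ·φ̇ = r ω cosθ.
L cosφ = √(L² − r² sin²θ) = 0.12395 m.
|ω_rod| = r ω |cosθ| / √(L² − r² sin²θ) = 0.0489·194.2·0.84989/0.12395 = 65.124 rad/s.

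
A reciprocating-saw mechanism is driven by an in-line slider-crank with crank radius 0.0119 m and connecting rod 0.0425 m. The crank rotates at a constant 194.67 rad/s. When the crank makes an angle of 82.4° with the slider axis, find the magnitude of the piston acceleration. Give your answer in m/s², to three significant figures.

67.0

ω = 194.7 rad/s
x(θ) = r cosθ + √(L² − r² sin²θ); with ω constant, a = ω²·d²x/dθ².
d²x/dθ² = −r cosθ − r²(cos2θ)/√u − r⁴ sin²2θ/(4u^{3/2}),  u = L² − r² sin²θ = 0.00166712 m².
Substituting r = 0.0119 m, L = 0.0425 m, θ = 82.4°: d²x/dθ² = +0.001768 m.
a = ω²·d²x/dθ² = (194.7)²·(+0.001768) = +67.001 m/s²;  |a| = 67.001 m/s².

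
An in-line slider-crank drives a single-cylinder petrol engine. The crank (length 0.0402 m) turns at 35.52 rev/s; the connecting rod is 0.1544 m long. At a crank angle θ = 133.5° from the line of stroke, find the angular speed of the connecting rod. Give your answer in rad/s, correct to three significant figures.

ω = 223.2 rad/s (converted from 35.52 rev/s).
The rod makes angle φ with the slider axis where L sinφ = r sinθ; differentiating, L cosφ·φ̇ = r ω cosθ.
L cosφ = √(L² − r² sin²θ) = 0.15162 m.
|ω_rod| = r ω |cosθ| / √(L² − r² sin²θ) = 0.0402·223.2·0.68835/0.15162 = 40.732 rad/s.

40.7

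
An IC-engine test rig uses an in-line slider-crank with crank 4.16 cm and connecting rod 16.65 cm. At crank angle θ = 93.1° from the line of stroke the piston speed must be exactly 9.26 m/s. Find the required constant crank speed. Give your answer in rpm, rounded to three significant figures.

For an in-line slider-crank, |v_piston| = rω|sinθ|·[1 + r cosθ/√(L² − r² sin²θ)].
With r = 0.0416 m, L = 0.1665 m, θ = 93.1°: the bracketed kinematic factor |dx/dθ| = 0.04096 m.
ω = v/|dx/dθ| = 9.26/0.04096 = 226.08 rad/s.
N = 60ω/(2π) = 2158.9 rpm.

2160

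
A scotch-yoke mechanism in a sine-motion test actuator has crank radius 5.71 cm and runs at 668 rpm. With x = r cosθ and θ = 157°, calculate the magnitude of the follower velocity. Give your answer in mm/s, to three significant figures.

1560

ω = 69.95 rad/s (from 668 rpm).
x = r cosθ ⇒ ẋ = −rω sinθ.
|v| = rω|sinθ| = 0.0571·69.95·|sin 157°| = 1.5607 m/s = 1560.7 mm/s.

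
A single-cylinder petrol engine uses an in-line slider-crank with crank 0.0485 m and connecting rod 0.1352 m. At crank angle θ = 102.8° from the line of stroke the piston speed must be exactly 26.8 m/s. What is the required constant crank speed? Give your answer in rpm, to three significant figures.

5910

For an in-line slider-crank, |v_piston| = rω|sinθ|·[1 + r cosθ/√(L² − r² sin²θ)].
With r = 0.0485 m, L = 0.1352 m, θ = 102.8°: the bracketed kinematic factor |dx/dθ| = 0.043282 m.
ω = v/|dx/dθ| = 26.8/0.043282 = 619.19 rad/s.
N = 60ω/(2π) = 5912.8 rpm.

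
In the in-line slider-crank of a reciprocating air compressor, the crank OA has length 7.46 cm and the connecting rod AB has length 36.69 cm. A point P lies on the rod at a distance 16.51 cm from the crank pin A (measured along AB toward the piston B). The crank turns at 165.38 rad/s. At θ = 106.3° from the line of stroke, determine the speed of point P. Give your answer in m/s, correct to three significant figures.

ω = 165.4 rad/s.  Crank-pin speed |V_A| = rω = 12.337 m/s, perpendicular to OA.
Rod angle: sinφ = −(r/L) sinθ ⇒ φ = -11.254°; ω_rod = −rω cosθ/√(L²−r²sin²θ) = +9.6227 rad/s.
V_P = V_A + ω_rod × AP, with AP = 0.1651 m along the rod.
Components: V_Px = −rω sinθ − a·ω_rod·sinφ = -11.531 m/s;  V_Py = rω cosθ + a·ω_rod·cosφ = -1.9045 m/s.
|V_P| = √(V_Px² + V_Py²) = 11.688 m/s.

11.7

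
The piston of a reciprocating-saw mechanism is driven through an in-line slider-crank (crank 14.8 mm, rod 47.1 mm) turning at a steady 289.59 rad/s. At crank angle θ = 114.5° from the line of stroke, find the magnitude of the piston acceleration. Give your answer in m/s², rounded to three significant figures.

ω = 289.6 rad/s
x(θ) = r cosθ + √(L² − r² sin²θ); with ω constant, a = ω²·d²x/dθ².
d²x/dθ² = −r cosθ − r²(cos2θ)/√u − r⁴ sin²2θ/(4u^{3/2}),  u = L² − r² sin²θ = 0.00203704 m².
Substituting r = 0.0148 m, L = 0.0471 m, θ = 114.5°: d²x/dθ² = +0.0092471 m.
a = ω²·d²x/dθ² = (289.6)²·(+0.0092471) = +775.48 m/s²;  |a| = 775.48 m/s².

775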